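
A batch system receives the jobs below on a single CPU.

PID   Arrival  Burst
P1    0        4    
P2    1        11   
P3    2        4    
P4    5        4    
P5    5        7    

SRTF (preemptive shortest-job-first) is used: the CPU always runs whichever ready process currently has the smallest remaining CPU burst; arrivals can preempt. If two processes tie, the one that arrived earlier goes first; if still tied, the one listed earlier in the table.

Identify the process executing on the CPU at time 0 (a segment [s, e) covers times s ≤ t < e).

P1

Gantt: | P1 0-4 | P3 4-8 | P4 8-12 | P5 12-19 | P2 19-30 |
Completion: P1=4  P2=30  P3=8  P4=12  P5=19
Turnaround (C−A): P1=4  P2=29  P3=6  P4=7  P5=14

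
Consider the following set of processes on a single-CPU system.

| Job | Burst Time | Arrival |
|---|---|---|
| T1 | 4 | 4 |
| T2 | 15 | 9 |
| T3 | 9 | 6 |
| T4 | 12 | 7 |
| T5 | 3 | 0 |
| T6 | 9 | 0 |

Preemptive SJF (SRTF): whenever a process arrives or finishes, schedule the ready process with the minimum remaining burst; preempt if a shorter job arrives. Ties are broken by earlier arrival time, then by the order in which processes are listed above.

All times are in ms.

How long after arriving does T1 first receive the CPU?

0

Schedule: | T5 0-3 | T6 3-4 | T1 4-8 | T6 8-16 | T3 16-25 | T4 25-37 | T2 37-52 |
Completion: T1=8  T2=52  T3=25  T4=37  T5=3  T6=16
Turnaround (C−A): T1=4  T2=43  T3=19  T4=30  T5=3  T6=16
Response(T1) = first start − arrival = 4 − 4 = 0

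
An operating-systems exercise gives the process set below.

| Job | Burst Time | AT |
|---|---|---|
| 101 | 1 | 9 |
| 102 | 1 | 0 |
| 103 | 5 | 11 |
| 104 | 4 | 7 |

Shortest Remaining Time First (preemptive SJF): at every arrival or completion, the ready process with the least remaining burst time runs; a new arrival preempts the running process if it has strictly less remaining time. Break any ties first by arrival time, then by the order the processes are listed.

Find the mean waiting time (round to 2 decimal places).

Timeline: | 102 0-1 | idle 1-7 | 104 7-9 | 101 9-10 | 104 10-12 | 103 12-17 |
Completion: 101=10  102=1  103=17  104=12
Turnaround (C−A): 101=1  102=1  103=6  104=5
Waiting times: 101=0, 102=0, 103=1, 104=1
Average waiting = (0+0+1+1) / 4 = 2/4 = 0.50

0.50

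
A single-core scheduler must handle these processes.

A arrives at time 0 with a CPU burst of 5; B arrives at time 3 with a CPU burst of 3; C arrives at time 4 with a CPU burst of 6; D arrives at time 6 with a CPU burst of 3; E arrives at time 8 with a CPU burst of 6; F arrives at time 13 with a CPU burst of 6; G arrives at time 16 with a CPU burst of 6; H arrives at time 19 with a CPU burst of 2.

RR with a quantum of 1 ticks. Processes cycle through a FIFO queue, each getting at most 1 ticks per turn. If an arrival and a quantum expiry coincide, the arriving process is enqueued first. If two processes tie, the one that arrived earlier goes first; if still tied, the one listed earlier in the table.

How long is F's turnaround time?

Gantt: | A 0-3 | B 3-4 | A 4-5 | C 5-6 | B 6-7 | A 7-8 | D 8-9 | C 9-10 | B 10-11 | E 11-12 | D 12-13 | C 13-14 | E 14-15 | F 15-16 | D 16-17 | C 17-18 | E 18-19 | G 19-20 | F 20-21 | C 21-22 | H 22-23 | E 23-24 | G 24-25 | F 25-26 | C 26-27 | H 27-28 | E 28-29 | G 29-30 | F 30-31 | E 31-32 | G 32-33 | F 33-34 | G 34-35 | F 35-36 | G 36-37 |
Completion: A=8  B=11  C=27  D=17  E=32  F=36  G=37  H=28
Turnaround (C−A): A=8  B=8  C=23  D=11  E=24  F=23  G=21  H=9
Turnaround(F) = completion − arrival = 36 − 13 = 23

23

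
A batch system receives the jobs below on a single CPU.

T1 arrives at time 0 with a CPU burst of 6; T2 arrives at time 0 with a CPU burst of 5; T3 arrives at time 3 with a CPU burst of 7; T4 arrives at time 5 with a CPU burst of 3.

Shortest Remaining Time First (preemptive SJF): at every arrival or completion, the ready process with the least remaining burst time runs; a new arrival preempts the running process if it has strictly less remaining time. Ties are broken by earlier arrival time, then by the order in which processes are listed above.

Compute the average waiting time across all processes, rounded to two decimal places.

Gantt: | T2 0-5 | T4 5-8 | T1 8-14 | T3 14-21 |
Completion: T1=14  T2=5  T3=21  T4=8
Waiting times: T1=8, T2=0, T3=11, T4=0
Average waiting = (8+0+11+0) / 4 = 19/4 = 4.75

4.75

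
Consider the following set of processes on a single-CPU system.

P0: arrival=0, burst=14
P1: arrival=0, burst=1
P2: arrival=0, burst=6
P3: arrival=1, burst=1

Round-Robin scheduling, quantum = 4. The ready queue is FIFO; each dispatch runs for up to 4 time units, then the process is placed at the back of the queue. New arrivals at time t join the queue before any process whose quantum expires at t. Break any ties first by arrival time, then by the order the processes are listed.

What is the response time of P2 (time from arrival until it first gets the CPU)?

Timeline: | P0 0-4 | P1 4-5 | P2 5-9 | P3 9-10 | P0 10-14 | P2 14-16 | P0 16-22 |
Completion: P0=22  P1=5  P2=16  P3=10
Response(P2) = first start − arrival = 5 − 0 = 5

5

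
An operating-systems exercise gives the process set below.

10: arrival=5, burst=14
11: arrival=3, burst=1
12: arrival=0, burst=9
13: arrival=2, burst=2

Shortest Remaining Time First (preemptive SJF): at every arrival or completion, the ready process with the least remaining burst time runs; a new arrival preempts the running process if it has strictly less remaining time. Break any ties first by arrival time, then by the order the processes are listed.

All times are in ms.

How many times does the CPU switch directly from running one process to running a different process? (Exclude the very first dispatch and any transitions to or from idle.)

4

Schedule: | 12 0-2 | 13 2-4 | 11 4-5 | 12 5-12 | 10 12-26 |
Completion: 10=26  11=5  12=12  13=4
Turnaround (C−A): 10=21  11=2  12=12  13=2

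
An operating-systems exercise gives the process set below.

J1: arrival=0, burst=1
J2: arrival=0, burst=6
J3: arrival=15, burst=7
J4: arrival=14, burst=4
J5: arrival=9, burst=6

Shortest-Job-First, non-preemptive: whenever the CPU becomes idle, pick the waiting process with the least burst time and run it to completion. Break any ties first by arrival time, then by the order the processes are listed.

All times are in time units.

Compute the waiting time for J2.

1

Gantt: | J1 0-1 | J2 1-7 | idle 7-9 | J5 9-15 | J4 15-19 | J3 19-26 |
Completion: J1=1  J2=7  J3=26  J4=19  J5=15
Turnaround (C−A): J1=1  J2=7  J3=11  J4=5  J5=6
Waiting(J2) = turnaround − burst = 7 − 6 = 1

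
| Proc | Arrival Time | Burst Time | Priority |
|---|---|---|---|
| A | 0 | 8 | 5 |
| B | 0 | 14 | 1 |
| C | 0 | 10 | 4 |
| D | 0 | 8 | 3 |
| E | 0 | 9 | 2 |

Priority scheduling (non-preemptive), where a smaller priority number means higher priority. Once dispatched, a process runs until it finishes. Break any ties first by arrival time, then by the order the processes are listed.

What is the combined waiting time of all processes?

Timeline: | B 0-14 | E 14-23 | D 23-31 | C 31-41 | A 41-49 |
Completion: A=49  B=14  C=41  D=31  E=23
Turnaround (C−A): A=49  B=14  C=41  D=31  E=23
Waiting = turnaround − burst: A=41, B=0, C=31, D=23, E=14
Total waiting = 41 + 0 + 31 + 23 + 14 = 109

109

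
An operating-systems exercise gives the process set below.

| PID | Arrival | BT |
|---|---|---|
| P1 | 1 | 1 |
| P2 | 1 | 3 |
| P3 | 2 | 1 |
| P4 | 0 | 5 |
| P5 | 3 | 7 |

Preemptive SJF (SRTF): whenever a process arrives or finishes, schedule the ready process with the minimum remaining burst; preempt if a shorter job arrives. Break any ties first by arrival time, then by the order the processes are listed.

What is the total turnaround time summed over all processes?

31

Gantt: | P4 0-1 | P1 1-2 | P3 2-3 | P2 3-6 | P4 6-10 | P5 10-17 |
Completion: P1=2  P2=6  P3=3  P4=10  P5=17
Turnaround (C−A): P1=1  P2=5  P3=1  P4=10  P5=14
Turnaround = completion − arrival: P1=1, P2=5, P3=1, P4=10, P5=14
Total turnaround = 1 + 5 + 1 + 10 + 14 = 31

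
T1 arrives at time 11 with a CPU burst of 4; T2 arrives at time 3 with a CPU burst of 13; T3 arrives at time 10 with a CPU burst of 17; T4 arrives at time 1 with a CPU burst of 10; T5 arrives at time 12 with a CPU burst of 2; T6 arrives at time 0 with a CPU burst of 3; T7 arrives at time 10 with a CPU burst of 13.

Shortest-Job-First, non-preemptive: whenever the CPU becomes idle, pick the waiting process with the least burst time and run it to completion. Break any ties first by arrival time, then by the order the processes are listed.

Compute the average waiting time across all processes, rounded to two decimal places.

11.43

Schedule: | T6 0-3 | T4 3-13 | T5 13-15 | T1 15-19 | T2 19-32 | T7 32-45 | T3 45-62 |
Completion: T1=19  T2=32  T3=62  T4=13  T5=15  T6=3  T7=45
Turnaround (C−A): T1=8  T2=29  T3=52  T4=12  T5=3  T6=3  T7=35
Waiting times: T1=4, T2=16, T3=35, T4=2, T5=1, T6=0, T7=22
Average waiting = (4+16+35+2+1+0+22) / 7 = 80/7 = 11.43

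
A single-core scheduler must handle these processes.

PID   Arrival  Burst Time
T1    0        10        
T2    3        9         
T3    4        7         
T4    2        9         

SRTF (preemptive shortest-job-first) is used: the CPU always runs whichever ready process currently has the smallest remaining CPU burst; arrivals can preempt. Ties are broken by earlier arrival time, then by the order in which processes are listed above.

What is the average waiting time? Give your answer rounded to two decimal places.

Gantt: | T1 0-10 | T3 10-17 | T4 17-26 | T2 26-35 |
Completion: T1=10  T2=35  T3=17  T4=26
Waiting times: T1=0, T2=23, T3=6, T4=15
Average waiting = (0+23+6+15) / 4 = 44/4 = 11.00

11.00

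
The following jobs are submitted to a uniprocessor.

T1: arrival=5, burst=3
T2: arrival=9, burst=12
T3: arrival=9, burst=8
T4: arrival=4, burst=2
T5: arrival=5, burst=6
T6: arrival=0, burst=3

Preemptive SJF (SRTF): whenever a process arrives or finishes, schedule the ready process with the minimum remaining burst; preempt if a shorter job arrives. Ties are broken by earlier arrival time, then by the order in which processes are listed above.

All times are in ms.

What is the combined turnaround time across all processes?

Timeline: | T6 0-3 | idle 3-4 | T4 4-6 | T1 6-9 | T5 9-15 | T3 15-23 | T2 23-35 |
Completion: T1=9  T2=35  T3=23  T4=6  T5=15  T6=3
Turnaround (C−A): T1=4  T2=26  T3=14  T4=2  T5=10  T6=3
Turnaround = completion − arrival: T1=4, T2=26, T3=14, T4=2, T5=10, T6=3
Total turnaround = 4 + 26 + 14 + 2 + 10 + 3 = 59

59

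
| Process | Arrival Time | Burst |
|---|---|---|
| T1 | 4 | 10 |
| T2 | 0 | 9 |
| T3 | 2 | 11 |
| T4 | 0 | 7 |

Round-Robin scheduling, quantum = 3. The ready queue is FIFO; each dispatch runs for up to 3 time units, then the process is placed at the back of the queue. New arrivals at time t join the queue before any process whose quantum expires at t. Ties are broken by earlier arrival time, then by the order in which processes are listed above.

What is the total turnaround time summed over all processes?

119

Schedule: | T2 0-3 | T4 3-6 | T3 6-9 | T2 9-12 | T1 12-15 | T4 15-18 | T3 18-21 | T2 21-24 | T1 24-27 | T4 27-28 | T3 28-31 | T1 31-34 | T3 34-36 | T1 36-37 |
Completion: T1=37  T2=24  T3=36  T4=28
Turnaround (C−A): T1=33  T2=24  T3=34  T4=28
Turnaround = completion − arrival: T1=33, T2=24, T3=34, T4=28
Total turnaround = 33 + 24 + 34 + 28 = 119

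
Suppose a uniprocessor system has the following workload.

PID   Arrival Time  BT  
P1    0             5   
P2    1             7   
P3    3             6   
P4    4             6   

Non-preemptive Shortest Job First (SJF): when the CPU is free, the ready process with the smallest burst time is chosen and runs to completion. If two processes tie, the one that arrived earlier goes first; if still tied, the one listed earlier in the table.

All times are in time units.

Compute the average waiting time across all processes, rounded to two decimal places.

6.25

Gantt: | P1 0-5 | P3 5-11 | P4 11-17 | P2 17-24 |
Completion: P1=5  P2=24  P3=11  P4=17
Waiting times: P1=0, P2=16, P3=2, P4=7
Average waiting = (0+16+2+7) / 4 = 25/4 = 6.25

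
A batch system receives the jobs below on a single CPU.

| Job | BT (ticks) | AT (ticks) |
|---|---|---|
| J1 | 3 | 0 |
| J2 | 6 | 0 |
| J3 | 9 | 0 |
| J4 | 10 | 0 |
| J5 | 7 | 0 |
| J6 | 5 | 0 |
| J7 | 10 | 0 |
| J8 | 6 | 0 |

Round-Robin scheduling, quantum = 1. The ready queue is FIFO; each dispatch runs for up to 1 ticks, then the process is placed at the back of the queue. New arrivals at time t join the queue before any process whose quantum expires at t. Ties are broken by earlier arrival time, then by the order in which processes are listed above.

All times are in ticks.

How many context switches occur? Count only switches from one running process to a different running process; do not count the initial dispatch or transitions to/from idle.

Gantt: | J1 0-1 | J2 1-2 | J3 2-3 | J4 3-4 | J5 4-5 | J6 5-6 | J7 6-7 | J8 7-8 | J1 8-9 | J2 9-10 | J3 10-11 | J4 11-12 | J5 12-13 | J6 13-14 | J7 14-15 | J8 15-16 | J1 16-17 | J2 17-18 | J3 18-19 | J4 19-20 | J5 20-21 | J6 21-22 | J7 22-23 | J8 23-24 | J2 24-25 | J3 25-26 | J4 26-27 | J5 27-28 | J6 28-29 | J7 29-30 | J8 30-31 | J2 31-32 | J3 32-33 | J4 33-34 | J5 34-35 | J6 35-36 | J7 36-37 | J8 37-38 | J2 38-39 | J3 39-40 | J4 40-41 | J5 41-42 | J7 42-43 | J8 43-44 | J3 44-45 | J4 45-46 | J5 46-47 | J7 47-48 | J3 48-49 | J4 49-50 | J7 50-51 | J3 51-52 | J4 52-53 | J7 53-54 | J4 54-55 | J7 55-56 |
Completion: J1=17  J2=39  J3=52  J4=55  J5=47  J6=36  J7=56  J8=44

55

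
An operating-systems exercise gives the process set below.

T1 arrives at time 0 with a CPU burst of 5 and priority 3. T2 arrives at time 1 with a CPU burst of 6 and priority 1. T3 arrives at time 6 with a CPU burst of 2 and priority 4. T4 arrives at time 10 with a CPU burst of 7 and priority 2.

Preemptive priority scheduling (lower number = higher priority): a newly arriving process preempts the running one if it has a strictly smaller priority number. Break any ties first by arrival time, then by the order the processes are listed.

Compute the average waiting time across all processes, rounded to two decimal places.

6.25

Schedule: | T1 0-1 | T2 1-7 | T1 7-10 | T4 10-17 | T1 17-18 | T3 18-20 |
Completion: T1=18  T2=7  T3=20  T4=17
Turnaround (C−A): T1=18  T2=6  T3=14  T4=7
Waiting times: T1=13, T2=0, T3=12, T4=0
Average waiting = (13+0+12+0) / 4 = 25/4 = 6.25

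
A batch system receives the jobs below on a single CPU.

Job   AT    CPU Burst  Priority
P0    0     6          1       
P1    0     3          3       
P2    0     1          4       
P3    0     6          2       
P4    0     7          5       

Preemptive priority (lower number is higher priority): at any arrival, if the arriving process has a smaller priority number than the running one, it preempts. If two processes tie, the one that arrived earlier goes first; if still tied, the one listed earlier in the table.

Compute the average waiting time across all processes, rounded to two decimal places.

Gantt: | P0 0-6 | P3 6-12 | P1 12-15 | P2 15-16 | P4 16-23 |
Completion: P0=6  P1=15  P2=16  P3=12  P4=23
Turnaround (C−A): P0=6  P1=15  P2=16  P3=12  P4=23
Waiting times: P0=0, P1=12, P2=15, P3=6, P4=16
Average waiting = (0+12+15+6+16) / 5 = 49/5 = 9.80

9.80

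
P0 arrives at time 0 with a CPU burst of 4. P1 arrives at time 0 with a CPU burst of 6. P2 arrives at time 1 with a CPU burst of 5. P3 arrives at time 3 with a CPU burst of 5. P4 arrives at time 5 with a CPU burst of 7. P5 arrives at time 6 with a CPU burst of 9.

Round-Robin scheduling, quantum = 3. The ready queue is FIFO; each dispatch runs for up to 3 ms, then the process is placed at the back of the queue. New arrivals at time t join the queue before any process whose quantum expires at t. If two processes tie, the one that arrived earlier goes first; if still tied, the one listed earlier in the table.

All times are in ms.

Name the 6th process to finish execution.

P5

Schedule: | P0 0-3 | P1 3-6 | P2 6-9 | P3 9-12 | P0 12-13 | P4 13-16 | P5 16-19 | P1 19-22 | P2 22-24 | P3 24-26 | P4 26-29 | P5 29-32 | P4 32-33 | P5 33-36 |
Completion: P0=13  P1=22  P2=24  P3=26  P4=33  P5=36
Finish order: P0 → P1 → P2 → P3 → P4 → P5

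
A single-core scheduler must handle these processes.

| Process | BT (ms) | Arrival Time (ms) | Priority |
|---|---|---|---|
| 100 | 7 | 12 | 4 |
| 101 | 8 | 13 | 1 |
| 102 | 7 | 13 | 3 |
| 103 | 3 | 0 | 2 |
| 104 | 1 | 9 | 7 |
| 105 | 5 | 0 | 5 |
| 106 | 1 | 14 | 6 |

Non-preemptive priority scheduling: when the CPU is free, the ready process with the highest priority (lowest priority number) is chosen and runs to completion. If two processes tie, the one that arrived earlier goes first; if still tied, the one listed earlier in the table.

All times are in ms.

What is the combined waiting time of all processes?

Schedule: | 103 0-3 | 105 3-8 | idle 8-9 | 104 9-10 | idle 10-12 | 100 12-19 | 101 19-27 | 102 27-34 | 106 34-35 |
Completion: 100=19  101=27  102=34  103=3  104=10  105=8  106=35
Turnaround (C−A): 100=7  101=14  102=21  103=3  104=1  105=8  106=21
Waiting = turnaround − burst: 100=0, 101=6, 102=14, 103=0, 104=0, 105=3, 106=20
Total waiting = 0 + 6 + 14 + 0 + 0 + 3 + 20 = 43

43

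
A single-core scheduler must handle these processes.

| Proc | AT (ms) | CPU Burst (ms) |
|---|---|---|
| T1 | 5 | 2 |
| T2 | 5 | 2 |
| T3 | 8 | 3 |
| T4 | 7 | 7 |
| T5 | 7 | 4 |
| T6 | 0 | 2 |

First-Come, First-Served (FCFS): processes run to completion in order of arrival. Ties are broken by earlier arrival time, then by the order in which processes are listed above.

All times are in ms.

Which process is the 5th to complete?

T5

Gantt: | T6 0-2 | idle 2-5 | T1 5-7 | T2 7-9 | T4 9-16 | T5 16-20 | T3 20-23 |
Completion: T1=7  T2=9  T3=23  T4=16  T5=20  T6=2
Finish order: T6 → T1 → T2 → T4 → T5 → T3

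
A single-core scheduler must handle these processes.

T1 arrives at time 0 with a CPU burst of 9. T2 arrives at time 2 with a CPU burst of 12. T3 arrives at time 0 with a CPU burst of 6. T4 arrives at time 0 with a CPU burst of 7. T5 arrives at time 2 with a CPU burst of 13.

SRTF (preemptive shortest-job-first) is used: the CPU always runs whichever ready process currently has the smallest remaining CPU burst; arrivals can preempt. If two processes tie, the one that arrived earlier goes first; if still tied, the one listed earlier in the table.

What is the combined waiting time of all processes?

Schedule: | T3 0-6 | T4 6-13 | T1 13-22 | T2 22-34 | T5 34-47 |
Completion: T1=22  T2=34  T3=6  T4=13  T5=47
Turnaround (C−A): T1=22  T2=32  T3=6  T4=13  T5=45
Waiting = turnaround − burst: T1=13, T2=20, T3=0, T4=6, T5=32
Total waiting = 13 + 20 + 0 + 6 + 32 = 71

71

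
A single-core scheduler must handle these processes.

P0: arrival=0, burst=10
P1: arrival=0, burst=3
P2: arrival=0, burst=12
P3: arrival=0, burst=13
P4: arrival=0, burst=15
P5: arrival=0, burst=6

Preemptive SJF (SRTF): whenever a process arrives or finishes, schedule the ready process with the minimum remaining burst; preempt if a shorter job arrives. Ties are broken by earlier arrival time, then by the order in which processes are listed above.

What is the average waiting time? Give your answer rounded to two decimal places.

17.67

Gantt: | P1 0-3 | P5 3-9 | P0 9-19 | P2 19-31 | P3 31-44 | P4 44-59 |
Completion: P0=19  P1=3  P2=31  P3=44  P4=59  P5=9
Turnaround (C−A): P0=19  P1=3  P2=31  P3=44  P4=59  P5=9
Waiting times: P0=9, P1=0, P2=19, P3=31, P4=44, P5=3
Average waiting = (9+0+19+31+44+3) / 6 = 106/6 = 17.67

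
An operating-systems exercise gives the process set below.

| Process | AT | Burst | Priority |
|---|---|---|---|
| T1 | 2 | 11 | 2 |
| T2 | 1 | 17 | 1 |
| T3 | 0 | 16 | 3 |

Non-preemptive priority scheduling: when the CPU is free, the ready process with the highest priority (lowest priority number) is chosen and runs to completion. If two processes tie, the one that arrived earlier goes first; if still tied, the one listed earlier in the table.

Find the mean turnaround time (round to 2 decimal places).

Timeline: | T3 0-16 | T2 16-33 | T1 33-44 |
Completion: T1=44  T2=33  T3=16
Turnaround times: T1=42, T2=32, T3=16
Average turnaround = (42+32+16) / 3 = 90/3 = 30.00

30.00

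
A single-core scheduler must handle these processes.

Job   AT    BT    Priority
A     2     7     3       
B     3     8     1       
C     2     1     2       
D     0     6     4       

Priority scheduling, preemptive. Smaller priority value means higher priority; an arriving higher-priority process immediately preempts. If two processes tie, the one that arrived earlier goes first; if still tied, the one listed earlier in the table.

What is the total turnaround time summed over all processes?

47

Schedule: | D 0-2 | C 2-3 | B 3-11 | A 11-18 | D 18-22 |
Completion: A=18  B=11  C=3  D=22
Turnaround = completion − arrival: A=16, B=8, C=1, D=22
Total turnaround = 16 + 8 + 1 + 22 = 47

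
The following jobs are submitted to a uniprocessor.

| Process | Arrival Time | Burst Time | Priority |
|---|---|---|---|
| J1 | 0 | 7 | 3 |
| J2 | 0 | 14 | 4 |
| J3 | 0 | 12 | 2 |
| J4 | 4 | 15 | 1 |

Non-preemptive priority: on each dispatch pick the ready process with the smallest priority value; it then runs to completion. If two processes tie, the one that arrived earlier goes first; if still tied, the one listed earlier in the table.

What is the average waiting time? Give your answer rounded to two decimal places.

17.25

Gantt: | J3 0-12 | J4 12-27 | J1 27-34 | J2 34-48 |
Completion: J1=34  J2=48  J3=12  J4=27
Waiting times: J1=27, J2=34, J3=0, J4=8
Average waiting = (27+34+0+8) / 4 = 69/4 = 17.25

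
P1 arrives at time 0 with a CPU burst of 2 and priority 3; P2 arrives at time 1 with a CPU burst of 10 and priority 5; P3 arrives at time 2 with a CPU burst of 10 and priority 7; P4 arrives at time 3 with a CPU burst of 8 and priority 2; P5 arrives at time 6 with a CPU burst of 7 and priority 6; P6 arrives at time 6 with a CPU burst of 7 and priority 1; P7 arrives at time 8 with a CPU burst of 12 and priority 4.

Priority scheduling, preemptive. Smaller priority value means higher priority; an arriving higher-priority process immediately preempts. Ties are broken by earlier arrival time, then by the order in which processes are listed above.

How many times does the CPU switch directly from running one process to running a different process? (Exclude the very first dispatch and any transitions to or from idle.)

8

Timeline: | P1 0-2 | P2 2-3 | P4 3-6 | P6 6-13 | P4 13-18 | P7 18-30 | P2 30-39 | P5 39-46 | P3 46-56 |
Completion: P1=2  P2=39  P3=56  P4=18  P5=46  P6=13  P7=30
Turnaround (C−A): P1=2  P2=38  P3=54  P4=15  P5=40  P6=7  P7=22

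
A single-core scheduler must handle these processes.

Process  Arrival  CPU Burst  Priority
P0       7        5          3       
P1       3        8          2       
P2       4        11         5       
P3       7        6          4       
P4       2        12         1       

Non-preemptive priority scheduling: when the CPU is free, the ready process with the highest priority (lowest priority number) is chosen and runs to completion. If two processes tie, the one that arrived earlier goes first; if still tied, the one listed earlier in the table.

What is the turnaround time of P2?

Gantt: | idle 0-2 | P4 2-14 | P1 14-22 | P0 22-27 | P3 27-33 | P2 33-44 |
Completion: P0=27  P1=22  P2=44  P3=33  P4=14
Turnaround(P2) = completion − arrival = 44 − 4 = 40

40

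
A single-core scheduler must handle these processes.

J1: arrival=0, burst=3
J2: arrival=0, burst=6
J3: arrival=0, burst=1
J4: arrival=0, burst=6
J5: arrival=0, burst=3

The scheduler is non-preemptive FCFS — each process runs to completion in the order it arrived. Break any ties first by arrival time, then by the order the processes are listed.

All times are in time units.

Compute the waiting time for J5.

Timeline: | J1 0-3 | J2 3-9 | J3 9-10 | J4 10-16 | J5 16-19 |
Completion: J1=3  J2=9  J3=10  J4=16  J5=19
Turnaround (C−A): J1=3  J2=9  J3=10  J4=16  J5=19
Waiting(J5) = turnaround − burst = 19 − 3 = 16

16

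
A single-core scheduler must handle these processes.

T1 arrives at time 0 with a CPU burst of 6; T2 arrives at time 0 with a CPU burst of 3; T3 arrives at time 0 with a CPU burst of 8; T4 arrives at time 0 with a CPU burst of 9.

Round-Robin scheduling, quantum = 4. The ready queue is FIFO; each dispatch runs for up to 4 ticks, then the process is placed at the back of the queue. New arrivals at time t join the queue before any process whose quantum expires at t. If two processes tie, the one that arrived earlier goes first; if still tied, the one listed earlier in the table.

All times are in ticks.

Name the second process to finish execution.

Schedule: | T1 0-4 | T2 4-7 | T3 7-11 | T4 11-15 | T1 15-17 | T3 17-21 | T4 21-26 |
Completion: T1=17  T2=7  T3=21  T4=26
Finish order: T2 → T1 → T3 → T4

T1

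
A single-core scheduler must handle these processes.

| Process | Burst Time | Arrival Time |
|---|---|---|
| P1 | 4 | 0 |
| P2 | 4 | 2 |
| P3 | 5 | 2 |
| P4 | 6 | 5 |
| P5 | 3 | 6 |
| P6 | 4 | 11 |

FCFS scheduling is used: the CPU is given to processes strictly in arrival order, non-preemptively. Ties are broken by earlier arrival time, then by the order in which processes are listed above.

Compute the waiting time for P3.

Gantt: | P1 0-4 | P2 4-8 | P3 8-13 | P4 13-19 | P5 19-22 | P6 22-26 |
Completion: P1=4  P2=8  P3=13  P4=19  P5=22  P6=26
Waiting(P3) = turnaround − burst = 11 − 5 = 6

6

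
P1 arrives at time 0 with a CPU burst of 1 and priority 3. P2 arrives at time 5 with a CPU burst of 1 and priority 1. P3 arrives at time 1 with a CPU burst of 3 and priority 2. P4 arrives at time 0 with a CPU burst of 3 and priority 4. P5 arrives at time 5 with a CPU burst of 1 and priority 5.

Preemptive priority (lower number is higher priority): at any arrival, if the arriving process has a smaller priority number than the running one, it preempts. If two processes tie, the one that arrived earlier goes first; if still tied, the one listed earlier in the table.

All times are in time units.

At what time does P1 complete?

Gantt: | P1 0-1 | P3 1-4 | P4 4-5 | P2 5-6 | P4 6-8 | P5 8-9 |
Completion: P1=1  P2=6  P3=4  P4=8  P5=9

1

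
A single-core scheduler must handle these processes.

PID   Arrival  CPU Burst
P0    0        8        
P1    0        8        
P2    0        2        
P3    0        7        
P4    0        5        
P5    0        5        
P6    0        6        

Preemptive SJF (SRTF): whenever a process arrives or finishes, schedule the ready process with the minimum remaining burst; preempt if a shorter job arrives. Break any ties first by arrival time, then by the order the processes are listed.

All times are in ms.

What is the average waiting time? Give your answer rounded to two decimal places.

13.86

Schedule: | P2 0-2 | P4 2-7 | P5 7-12 | P6 12-18 | P3 18-25 | P0 25-33 | P1 33-41 |
Completion: P0=33  P1=41  P2=2  P3=25  P4=7  P5=12  P6=18
Turnaround (C−A): P0=33  P1=41  P2=2  P3=25  P4=7  P5=12  P6=18
Waiting times: P0=25, P1=33, P2=0, P3=18, P4=2, P5=7, P6=12
Average waiting = (25+33+0+18+2+7+12) / 7 = 97/7 = 13.86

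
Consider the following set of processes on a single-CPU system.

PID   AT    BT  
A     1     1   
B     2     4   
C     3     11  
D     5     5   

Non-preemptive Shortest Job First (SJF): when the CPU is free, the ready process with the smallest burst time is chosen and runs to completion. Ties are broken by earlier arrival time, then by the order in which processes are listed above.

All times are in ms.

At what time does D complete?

Gantt: | idle 0-1 | A 1-2 | B 2-6 | D 6-11 | C 11-22 |
Completion: A=2  B=6  C=22  D=11

11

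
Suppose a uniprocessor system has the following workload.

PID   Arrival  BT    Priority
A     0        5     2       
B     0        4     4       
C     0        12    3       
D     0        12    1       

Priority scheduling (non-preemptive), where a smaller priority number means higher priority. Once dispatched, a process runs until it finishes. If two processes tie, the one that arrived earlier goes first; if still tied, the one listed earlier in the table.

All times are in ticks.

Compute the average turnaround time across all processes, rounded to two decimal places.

Schedule: | D 0-12 | A 12-17 | C 17-29 | B 29-33 |
Completion: A=17  B=33  C=29  D=12
Turnaround (C−A): A=17  B=33  C=29  D=12
Turnaround times: A=17, B=33, C=29, D=12
Average turnaround = (17+33+29+12) / 4 = 91/4 = 22.75

22.75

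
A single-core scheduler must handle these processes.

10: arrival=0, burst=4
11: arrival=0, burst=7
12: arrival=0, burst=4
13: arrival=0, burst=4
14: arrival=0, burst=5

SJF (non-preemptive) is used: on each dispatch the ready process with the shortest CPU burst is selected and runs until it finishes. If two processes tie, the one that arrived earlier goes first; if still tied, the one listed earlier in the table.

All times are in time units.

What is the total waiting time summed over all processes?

Gantt: | 10 0-4 | 12 4-8 | 13 8-12 | 14 12-17 | 11 17-24 |
Completion: 10=4  11=24  12=8  13=12  14=17
Waiting = turnaround − burst: 10=0, 11=17, 12=4, 13=8, 14=12
Total waiting = 0 + 17 + 4 + 8 + 12 = 41

41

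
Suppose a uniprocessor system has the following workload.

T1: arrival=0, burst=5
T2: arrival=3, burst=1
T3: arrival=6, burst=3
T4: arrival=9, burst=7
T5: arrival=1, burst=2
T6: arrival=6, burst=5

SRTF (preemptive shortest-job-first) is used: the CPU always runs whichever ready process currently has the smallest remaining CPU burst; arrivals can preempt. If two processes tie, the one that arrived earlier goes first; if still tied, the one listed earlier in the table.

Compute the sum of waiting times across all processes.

17

Schedule: | T1 0-1 | T5 1-3 | T2 3-4 | T1 4-8 | T3 8-11 | T6 11-16 | T4 16-23 |
Completion: T1=8  T2=4  T3=11  T4=23  T5=3  T6=16
Turnaround (C−A): T1=8  T2=1  T3=5  T4=14  T5=2  T6=10
Waiting = turnaround − burst: T1=3, T2=0, T3=2, T4=7, T5=0, T6=5
Total waiting = 3 + 0 + 2 + 7 + 0 + 5 = 17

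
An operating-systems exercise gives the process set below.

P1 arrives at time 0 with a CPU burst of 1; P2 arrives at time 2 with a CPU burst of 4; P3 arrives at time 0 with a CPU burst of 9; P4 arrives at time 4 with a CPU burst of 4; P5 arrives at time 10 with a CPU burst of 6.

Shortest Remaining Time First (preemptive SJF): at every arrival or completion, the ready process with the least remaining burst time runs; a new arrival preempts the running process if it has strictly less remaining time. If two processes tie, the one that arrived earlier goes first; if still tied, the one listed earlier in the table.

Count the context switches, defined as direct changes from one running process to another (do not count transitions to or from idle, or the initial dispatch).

Timeline: | P1 0-1 | P3 1-2 | P2 2-6 | P4 6-10 | P5 10-16 | P3 16-24 |
Completion: P1=1  P2=6  P3=24  P4=10  P5=16

5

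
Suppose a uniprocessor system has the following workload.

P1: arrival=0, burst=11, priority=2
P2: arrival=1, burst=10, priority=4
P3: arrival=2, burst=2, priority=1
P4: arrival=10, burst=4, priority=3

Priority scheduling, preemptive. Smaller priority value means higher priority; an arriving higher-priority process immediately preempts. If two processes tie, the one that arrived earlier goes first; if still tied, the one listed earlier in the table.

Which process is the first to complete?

Gantt: | P1 0-2 | P3 2-4 | P1 4-13 | P4 13-17 | P2 17-27 |
Completion: P1=13  P2=27  P3=4  P4=17
Finish order: P3 → P1 → P4 → P2

P3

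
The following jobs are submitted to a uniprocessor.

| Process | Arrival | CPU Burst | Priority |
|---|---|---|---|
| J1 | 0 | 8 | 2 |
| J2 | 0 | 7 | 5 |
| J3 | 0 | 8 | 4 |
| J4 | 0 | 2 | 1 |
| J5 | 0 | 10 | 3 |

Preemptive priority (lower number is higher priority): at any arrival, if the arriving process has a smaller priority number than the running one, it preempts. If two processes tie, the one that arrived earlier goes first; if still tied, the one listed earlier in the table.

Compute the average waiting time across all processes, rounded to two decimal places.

Timeline: | J4 0-2 | J1 2-10 | J5 10-20 | J3 20-28 | J2 28-35 |
Completion: J1=10  J2=35  J3=28  J4=2  J5=20
Waiting times: J1=2, J2=28, J3=20, J4=0, J5=10
Average waiting = (2+28+20+0+10) / 5 = 60/5 = 12.00

12.00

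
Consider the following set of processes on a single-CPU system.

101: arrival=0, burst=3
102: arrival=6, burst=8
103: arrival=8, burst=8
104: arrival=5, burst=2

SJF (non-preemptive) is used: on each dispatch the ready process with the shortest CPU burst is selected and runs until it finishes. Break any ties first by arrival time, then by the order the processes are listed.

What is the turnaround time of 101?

3

Schedule: | 101 0-3 | idle 3-5 | 104 5-7 | 102 7-15 | 103 15-23 |
Completion: 101=3  102=15  103=23  104=7
Turnaround (C−A): 101=3  102=9  103=15  104=2
Turnaround(101) = completion − arrival = 3 − 0 = 3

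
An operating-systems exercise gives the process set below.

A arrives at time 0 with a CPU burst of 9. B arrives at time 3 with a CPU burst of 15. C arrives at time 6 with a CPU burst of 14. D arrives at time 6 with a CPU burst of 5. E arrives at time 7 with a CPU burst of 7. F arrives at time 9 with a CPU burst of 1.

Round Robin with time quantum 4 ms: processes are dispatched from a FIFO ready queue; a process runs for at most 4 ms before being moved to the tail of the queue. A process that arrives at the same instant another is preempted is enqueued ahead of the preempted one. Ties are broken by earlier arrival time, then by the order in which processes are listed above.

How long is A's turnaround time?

30

Gantt: | A 0-4 | B 4-8 | A 8-12 | C 12-16 | D 16-20 | E 20-24 | B 24-28 | F 28-29 | A 29-30 | C 30-34 | D 34-35 | E 35-38 | B 38-42 | C 42-46 | B 46-49 | C 49-51 |
Completion: A=30  B=49  C=51  D=35  E=38  F=29
Turnaround (C−A): A=30  B=46  C=45  D=29  E=31  F=20
Turnaround(A) = completion − arrival = 30 − 0 = 30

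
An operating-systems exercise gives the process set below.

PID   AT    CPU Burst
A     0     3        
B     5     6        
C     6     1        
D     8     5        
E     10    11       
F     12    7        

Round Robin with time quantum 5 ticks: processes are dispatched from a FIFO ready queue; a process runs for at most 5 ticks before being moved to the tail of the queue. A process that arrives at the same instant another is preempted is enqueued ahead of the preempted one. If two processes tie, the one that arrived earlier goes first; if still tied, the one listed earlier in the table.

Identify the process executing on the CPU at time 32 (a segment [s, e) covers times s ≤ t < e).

Timeline: | A 0-3 | idle 3-5 | B 5-10 | C 10-11 | D 11-16 | E 16-21 | B 21-22 | F 22-27 | E 27-32 | F 32-34 | E 34-35 |
Completion: A=3  B=22  C=11  D=16  E=35  F=34

F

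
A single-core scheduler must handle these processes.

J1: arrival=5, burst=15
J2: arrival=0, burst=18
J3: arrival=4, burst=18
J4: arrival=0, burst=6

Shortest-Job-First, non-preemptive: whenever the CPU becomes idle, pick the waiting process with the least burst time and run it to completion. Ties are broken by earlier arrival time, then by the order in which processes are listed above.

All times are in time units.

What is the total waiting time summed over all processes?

57

Gantt: | J4 0-6 | J1 6-21 | J2 21-39 | J3 39-57 |
Completion: J1=21  J2=39  J3=57  J4=6
Turnaround (C−A): J1=16  J2=39  J3=53  J4=6
Waiting = turnaround − burst: J1=1, J2=21, J3=35, J4=0
Total waiting = 1 + 21 + 35 + 0 = 57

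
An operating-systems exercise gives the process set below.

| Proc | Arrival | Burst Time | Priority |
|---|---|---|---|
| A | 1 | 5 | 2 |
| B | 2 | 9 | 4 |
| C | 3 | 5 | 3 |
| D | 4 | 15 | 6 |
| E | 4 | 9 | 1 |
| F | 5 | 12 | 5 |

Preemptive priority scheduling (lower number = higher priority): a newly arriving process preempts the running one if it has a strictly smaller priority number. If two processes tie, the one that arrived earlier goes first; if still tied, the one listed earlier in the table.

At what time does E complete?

Schedule: | idle 0-1 | A 1-4 | E 4-13 | A 13-15 | C 15-20 | B 20-29 | F 29-41 | D 41-56 |
Completion: A=15  B=29  C=20  D=56  E=13  F=41
Turnaround (C−A): A=14  B=27  C=17  D=52  E=9  F=36

13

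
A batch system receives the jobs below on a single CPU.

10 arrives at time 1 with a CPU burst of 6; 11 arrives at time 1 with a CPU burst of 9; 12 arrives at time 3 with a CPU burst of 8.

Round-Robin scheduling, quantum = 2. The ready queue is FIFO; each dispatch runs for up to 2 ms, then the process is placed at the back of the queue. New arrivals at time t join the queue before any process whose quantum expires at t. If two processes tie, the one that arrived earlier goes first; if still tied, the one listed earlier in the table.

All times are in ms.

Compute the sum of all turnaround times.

Timeline: | idle 0-1 | 10 1-3 | 11 3-5 | 12 5-7 | 10 7-9 | 11 9-11 | 12 11-13 | 10 13-15 | 11 15-17 | 12 17-19 | 11 19-21 | 12 21-23 | 11 23-24 |
Completion: 10=15  11=24  12=23
Turnaround (C−A): 10=14  11=23  12=20
Turnaround = completion − arrival: 10=14, 11=23, 12=20
Total turnaround = 14 + 23 + 20 = 57

57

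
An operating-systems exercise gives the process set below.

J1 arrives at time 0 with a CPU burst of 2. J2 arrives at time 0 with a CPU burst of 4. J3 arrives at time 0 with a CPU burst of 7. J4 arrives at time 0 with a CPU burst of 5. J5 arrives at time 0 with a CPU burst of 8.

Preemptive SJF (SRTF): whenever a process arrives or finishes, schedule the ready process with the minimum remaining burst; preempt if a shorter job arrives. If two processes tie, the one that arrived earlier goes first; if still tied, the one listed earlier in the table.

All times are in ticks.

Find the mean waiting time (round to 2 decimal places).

Gantt: | J1 0-2 | J2 2-6 | J4 6-11 | J3 11-18 | J5 18-26 |
Completion: J1=2  J2=6  J3=18  J4=11  J5=26
Waiting times: J1=0, J2=2, J3=11, J4=6, J5=18
Average waiting = (0+2+11+6+18) / 5 = 37/5 = 7.40

7.40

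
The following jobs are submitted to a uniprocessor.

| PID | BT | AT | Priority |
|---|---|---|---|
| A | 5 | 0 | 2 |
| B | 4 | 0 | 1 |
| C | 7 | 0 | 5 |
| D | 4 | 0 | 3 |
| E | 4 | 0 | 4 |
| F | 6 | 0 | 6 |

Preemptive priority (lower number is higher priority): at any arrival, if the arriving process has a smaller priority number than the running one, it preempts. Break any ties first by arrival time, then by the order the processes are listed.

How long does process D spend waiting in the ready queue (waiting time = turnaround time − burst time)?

Timeline: | B 0-4 | A 4-9 | D 9-13 | E 13-17 | C 17-24 | F 24-30 |
Completion: A=9  B=4  C=24  D=13  E=17  F=30
Waiting(D) = turnaround − burst = 13 − 4 = 9

9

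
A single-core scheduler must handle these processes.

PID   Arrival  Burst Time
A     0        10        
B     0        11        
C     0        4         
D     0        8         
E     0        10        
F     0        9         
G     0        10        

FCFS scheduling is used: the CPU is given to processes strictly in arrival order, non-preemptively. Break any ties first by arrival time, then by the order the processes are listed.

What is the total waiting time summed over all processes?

Timeline: | A 0-10 | B 10-21 | C 21-25 | D 25-33 | E 33-43 | F 43-52 | G 52-62 |
Completion: A=10  B=21  C=25  D=33  E=43  F=52  G=62
Waiting = turnaround − burst: A=0, B=10, C=21, D=25, E=33, F=43, G=52
Total waiting = 0 + 10 + 21 + 25 + 33 + 43 + 52 = 184

184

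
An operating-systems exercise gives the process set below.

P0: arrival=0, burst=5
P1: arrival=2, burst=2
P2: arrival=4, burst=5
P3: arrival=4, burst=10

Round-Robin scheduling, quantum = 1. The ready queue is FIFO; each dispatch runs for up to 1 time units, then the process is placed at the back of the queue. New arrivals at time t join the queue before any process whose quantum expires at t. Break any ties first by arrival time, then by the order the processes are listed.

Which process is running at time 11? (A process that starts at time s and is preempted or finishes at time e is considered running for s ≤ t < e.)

Schedule: | P0 0-2 | P1 2-3 | P0 3-4 | P1 4-5 | P2 5-6 | P3 6-7 | P0 7-8 | P2 8-9 | P3 9-10 | P0 10-11 | P2 11-12 | P3 12-13 | P2 13-14 | P3 14-15 | P2 15-16 | P3 16-22 |
Completion: P0=11  P1=5  P2=16  P3=22
Turnaround (C−A): P0=11  P1=3  P2=12  P3=18

P2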